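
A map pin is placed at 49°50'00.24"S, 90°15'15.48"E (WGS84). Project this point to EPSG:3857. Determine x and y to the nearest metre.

x 10047063 m, y -6417473 m

Web Mercator is spherical with R = a = 6378137 m.
x = R·λ = 6378137 × 1.575234699 = 10047062.718 m.
y = R·ln tan(π/4 + φ/2) = 6378137 × -1.006167395 = -6417473.491 m.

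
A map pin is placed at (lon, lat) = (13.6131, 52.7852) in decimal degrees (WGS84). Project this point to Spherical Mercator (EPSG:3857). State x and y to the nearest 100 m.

x 1515400 m, y 6943400 m

Web Mercator is spherical with R = a = 6378137 m.
x = R·λ = 6378137 × 0.237593416 = 1515403.360 m.
y = R·ln tan(π/4 + φ/2) = 6378137 × 1.088619475 = 6943364.150 m.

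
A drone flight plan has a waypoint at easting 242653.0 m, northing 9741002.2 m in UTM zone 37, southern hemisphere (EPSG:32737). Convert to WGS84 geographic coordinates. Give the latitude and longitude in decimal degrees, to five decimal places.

Zone 37S: λ₀ = 39°, k₀ = 0.9996, false easting 500000 m, false northing 10000000 m.
Meridian distance M = (N − FN)/k₀ = -259101.4 m.
Inverse transverse Mercator on WGS84 gives φ = -2.34129975°, λ = 36.68599961°.

lat -2.34130°, lon 36.68600°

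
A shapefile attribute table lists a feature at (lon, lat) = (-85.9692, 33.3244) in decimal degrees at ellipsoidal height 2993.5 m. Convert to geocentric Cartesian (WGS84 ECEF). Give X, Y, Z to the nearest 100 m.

X 375200 m, Y -5324100 m, Z 3485700 m

WGS84: a = 6378137 m, e² = 0.006694380; N(φ) = a/√(1−e²sin²φ) = 6384590.222 m.
X = (N+h)·cosφ·cosλ = 375172.998 m; Y = (N+h)·cosφ·sinλ = -5324093.257 m; Z = (N(1−e²)+h)·sinφ = 3485721.550 m.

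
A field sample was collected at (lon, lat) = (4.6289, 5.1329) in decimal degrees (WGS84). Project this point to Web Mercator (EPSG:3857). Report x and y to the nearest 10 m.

x 515290 m, y 572160 m

Web Mercator is spherical with R = a = 6378137 m.
x = R·λ = 6378137 × 0.080789546 = 515286.791 m.
y = R·ln tan(π/4 + φ/2) = 6378137 × 0.089706077 = 572157.650 m.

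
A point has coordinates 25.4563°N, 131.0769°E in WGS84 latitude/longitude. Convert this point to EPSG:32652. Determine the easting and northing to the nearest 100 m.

Zone 52 central meridian λ₀ = 6×52 − 183 = 129°; Δλ = +2.0769°.
Transverse Mercator on WGS84 with k₀ = 0.9996 gives E = 708827.770 m, N = 2817102.051 m.

E 708800 m, N 2817100 m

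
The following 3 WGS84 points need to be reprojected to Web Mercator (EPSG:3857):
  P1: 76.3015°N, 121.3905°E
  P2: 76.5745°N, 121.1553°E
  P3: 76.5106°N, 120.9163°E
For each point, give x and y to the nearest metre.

Web Mercator: x = R·λ, y = R·ln tan(π/4+φ/2), R = 6378137 m.
P1 (76.3015°, 121.3905°) → (13513128.647, 13517239.534) m.
P2 (76.5745°, 121.1553°) → (13486946.303, 13646841.115) m.
P3 (76.5106°, 120.9163°) → (13460340.945, 13616275.493) m.

P1: x 13513129 m, y 13517240 m; P2: x 13486946 m, y 13646841 m; P3: x 13460341 m, y 13616275 m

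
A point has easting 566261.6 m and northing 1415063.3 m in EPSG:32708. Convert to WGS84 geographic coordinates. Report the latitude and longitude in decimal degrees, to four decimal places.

lat -77.3283°, lon -132.2932°

Zone 8S: λ₀ = -135°, k₀ = 0.9996, false easting 500000 m, false northing 10000000 m.
Meridian distance M = (N − FN)/k₀ = -8588372.0 m.
Inverse transverse Mercator on WGS84 gives φ = -77.32829981°, λ = -132.29319908°.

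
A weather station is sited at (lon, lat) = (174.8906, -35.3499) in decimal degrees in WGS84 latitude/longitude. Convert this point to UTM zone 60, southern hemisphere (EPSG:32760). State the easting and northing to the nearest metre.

E 308322 m, N 6086111 m

Zone 60 central meridian λ₀ = 6×60 − 183 = 177°; Δλ = -2.1094°.
Transverse Mercator on WGS84 with k₀ = 0.9996 gives E = 308322.303 m, N = 6086111.271 m.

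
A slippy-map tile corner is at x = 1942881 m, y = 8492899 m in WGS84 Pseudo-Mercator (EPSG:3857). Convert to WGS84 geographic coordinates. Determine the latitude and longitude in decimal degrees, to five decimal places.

lat 60.41580°, lon 17.45320°

R = 6378137 m. λ = x/R = 17.45319698°.
φ = 2·arctan(exp(y/R)) − 90° = 2·arctan(3.78696) − 90° = 60.41580119°.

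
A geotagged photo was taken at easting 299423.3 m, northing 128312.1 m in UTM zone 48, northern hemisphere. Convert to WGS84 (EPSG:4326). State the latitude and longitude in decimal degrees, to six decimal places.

lat 1.160300°, lon 103.197400°

Zone 48N: λ₀ = 105°, k₀ = 0.9996, false easting 500000 m.
Meridian distance M = (N − FN)/k₀ = 128363.4 m.
Inverse transverse Mercator on WGS84 gives φ = 1.16030003°, λ = 103.19739984°.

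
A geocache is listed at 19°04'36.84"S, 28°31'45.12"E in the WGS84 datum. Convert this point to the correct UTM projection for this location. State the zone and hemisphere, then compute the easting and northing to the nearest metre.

Longitude 28.5292° lies in the 6° band [24°, 30°), giving zone 35; latitude is south of the equator, so 35S.
Zone 35 central meridian λ₀ = 6×35 − 183 = 27°; Δλ = +1.5292°.
Transverse Mercator on WGS84 with k₀ = 0.9996 gives E = 660889.178 m, N = 7889961.851 m.

Zone 35S: E 660889 m, N 7889962 m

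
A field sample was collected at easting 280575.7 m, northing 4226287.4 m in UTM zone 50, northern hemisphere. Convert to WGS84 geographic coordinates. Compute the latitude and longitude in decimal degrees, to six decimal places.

lat 38.157800°, lon 114.495600°

Zone 50N: λ₀ = 117°, k₀ = 0.9996, false easting 500000 m.
Meridian distance M = (N − FN)/k₀ = 4227978.6 m.
Inverse transverse Mercator on WGS84 gives φ = 38.15780026°, λ = 114.49560032°.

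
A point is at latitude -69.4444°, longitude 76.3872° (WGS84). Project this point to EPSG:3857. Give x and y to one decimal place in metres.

x 8503384.2 m, y -10890245.2 m

Web Mercator is spherical with R = a = 6378137 m.
x = R·λ = 6378137 × 1.333208146 = 8503384.207 m.
y = R·ln tan(π/4 + φ/2) = 6378137 × -1.707433567 = -10890245.207 m.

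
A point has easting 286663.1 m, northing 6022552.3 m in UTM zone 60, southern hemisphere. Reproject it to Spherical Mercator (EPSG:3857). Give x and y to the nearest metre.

x 19440346 m, y -4289358 m

Unproject from UTM 60S (λ₀ = 177°) → φ = -35.91809994°, λ = 174.63560011°.
Web Mercator (R = 6378137 m): x = 19440346.079 m, y = -4289357.894 m.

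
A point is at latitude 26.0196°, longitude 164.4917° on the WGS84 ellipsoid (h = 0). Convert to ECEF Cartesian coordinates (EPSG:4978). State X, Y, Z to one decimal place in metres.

WGS84: a = 6378137 m, e² = 0.006694380; N(φ) = a/√(1−e²sin²φ) = 6382249.320 m.
X = (N+h)·cosφ·cosλ = -5526555.366 m; Y = (N+h)·cosφ·sinλ = 1533511.644 m; Z = (N(1−e²)+h)·sinφ = 2781013.468 m.

X -5526555.4 m, Y 1533511.6 m, Z 2781013.5 m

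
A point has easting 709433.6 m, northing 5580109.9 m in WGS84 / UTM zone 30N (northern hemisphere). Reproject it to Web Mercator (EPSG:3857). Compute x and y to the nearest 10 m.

Unproject from UTM 30N (λ₀ = -3°) → φ = 50.33579957°, λ = -0.05689997°.
Web Mercator (R = 6378137 m): x = -6334.075 m, y = 6504634.793 m.

x -6330 m, y 6504630 m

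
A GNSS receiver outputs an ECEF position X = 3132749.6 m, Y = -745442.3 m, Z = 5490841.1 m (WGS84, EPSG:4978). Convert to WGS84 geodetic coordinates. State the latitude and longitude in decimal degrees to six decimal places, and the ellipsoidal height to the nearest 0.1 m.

λ = atan2(Y, X) = -13.38470086°; p = √(X²+Y²) = 3220218.0 m.
Bowring's method on WGS84 (a = 6378137 m, b = 6356752.314 m) gives φ = 59.77719989°, h = 3259.967 m.

lat 59.777200°, lon -13.384701°, h 3260.0 m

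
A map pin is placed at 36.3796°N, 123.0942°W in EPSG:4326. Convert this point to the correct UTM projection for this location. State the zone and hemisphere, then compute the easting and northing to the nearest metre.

Zone 10N: E 491551 m, N 4026057 m

Longitude -123.0942° lies in the 6° band [-126°, -120°), giving zone 10; latitude is north of the equator, so 10N.
Zone 10 central meridian λ₀ = 6×10 − 183 = -123°; Δλ = -0.0942°.
Transverse Mercator on WGS84 with k₀ = 0.9996 gives E = 491550.851 m, N = 4026057.099 m.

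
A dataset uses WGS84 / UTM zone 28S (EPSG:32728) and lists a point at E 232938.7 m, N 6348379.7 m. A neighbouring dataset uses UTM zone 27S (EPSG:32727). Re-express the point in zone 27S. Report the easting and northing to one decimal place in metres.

UTM 28S → geographic: φ = -32.97030036°, λ = -17.85740029°.
UTM 27S (λ₀ = -21°) forward: E = 793727.382 m, N = 6347619.160 m.

E 793727.4 m, N 6347619.2 m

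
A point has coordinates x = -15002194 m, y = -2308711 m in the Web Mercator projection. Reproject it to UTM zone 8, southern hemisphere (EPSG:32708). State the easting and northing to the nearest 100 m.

E 524300 m, N 7755200 m

Web Mercator inverse (R = 6378137 m) → φ = -20.30090052°, λ = -134.76700166°.
UTM 8S forward: E = 524326.249 m, N = 7755203.310 m.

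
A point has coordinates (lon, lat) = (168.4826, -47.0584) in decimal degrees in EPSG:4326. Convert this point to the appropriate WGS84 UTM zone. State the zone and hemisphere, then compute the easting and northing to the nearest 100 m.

Zone 59S: E 308800 m, N 4785300 m

Longitude 168.4826° lies in the 6° band [168°, 174°), giving zone 59; latitude is south of the equator, so 59S.
Zone 59 central meridian λ₀ = 6×59 − 183 = 171°; Δλ = -2.5174°.
Transverse Mercator on WGS84 with k₀ = 0.9996 gives E = 308826.199 m, N = 4785270.665 m.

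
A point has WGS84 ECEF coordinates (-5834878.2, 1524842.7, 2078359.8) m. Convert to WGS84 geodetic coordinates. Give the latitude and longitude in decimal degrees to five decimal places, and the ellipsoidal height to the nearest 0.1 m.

λ = atan2(Y, X) = 165.35430023°; p = √(X²+Y²) = 6030833.2 m.
Bowring's method on WGS84 (a = 6378137 m, b = 6356752.314 m) gives φ = 19.13389988°, h = 3056.155 m.

lat 19.13390°, lon 165.35430°, h 3056.2 m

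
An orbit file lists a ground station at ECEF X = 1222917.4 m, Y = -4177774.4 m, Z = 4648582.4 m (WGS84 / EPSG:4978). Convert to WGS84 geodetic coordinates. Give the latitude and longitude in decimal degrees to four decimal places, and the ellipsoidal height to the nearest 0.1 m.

lat 47.0721°, lon -73.6842°, h 1850.3 m

λ = atan2(Y, X) = -73.68420019°; p = √(X²+Y²) = 4353082.3 m.
Bowring's method on WGS84 (a = 6378137 m, b = 6356752.314 m) gives φ = 47.07209960°, h = 1850.279 m.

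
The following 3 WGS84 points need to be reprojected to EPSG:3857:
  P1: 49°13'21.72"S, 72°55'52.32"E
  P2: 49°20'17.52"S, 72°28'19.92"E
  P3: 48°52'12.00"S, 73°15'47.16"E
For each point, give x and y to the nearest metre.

Web Mercator: x = R·λ, y = R·ln tan(π/4+φ/2), R = 6378137 m.
P1 (-49.2227°, 72.9312°) → (8118664.047, -6312733.753) m.
P2 (-49.3382°, 72.4722°) → (8067568.401, -6332442.912) m.
P3 (-48.8700°, 73.2631°) → (8155610.986, -6252831.832) m.

P1: x 8118664 m, y -6312734 m; P2: x 8067568 m, y -6332443 m; P3: x 8155611 m, y -6252832 m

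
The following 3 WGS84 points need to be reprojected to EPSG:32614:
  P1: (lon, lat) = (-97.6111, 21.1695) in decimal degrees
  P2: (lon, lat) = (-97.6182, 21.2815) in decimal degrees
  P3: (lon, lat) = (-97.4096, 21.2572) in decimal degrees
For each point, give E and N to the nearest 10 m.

UTM zone 14N: λ₀ = -99°, k₀ = 0.9996.
P1 (21.1695°, -97.6111°) → (644193.647, 2341538.081) m.
P2 (21.2815°, -97.6182°) → (643348.153, 2353929.998) m.
P3 (21.2572°, -97.4096°) → (665019.298, 2351443.599) m.

P1: E 644190 m, N 2341540 m; P2: E 643350 m, N 2353930 m; P3: E 665020 m, N 2351440 m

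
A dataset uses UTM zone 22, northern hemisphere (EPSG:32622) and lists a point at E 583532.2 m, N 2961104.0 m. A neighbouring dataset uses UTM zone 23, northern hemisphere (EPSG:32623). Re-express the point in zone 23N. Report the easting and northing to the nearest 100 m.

E -13400 m, N 2971300 m

UTM 22N → geographic: φ = 26.76880001°, λ = -50.15979995°.
UTM 23N (λ₀ = -45°) forward: E = -13388.424 m, N = 2971258.218 m.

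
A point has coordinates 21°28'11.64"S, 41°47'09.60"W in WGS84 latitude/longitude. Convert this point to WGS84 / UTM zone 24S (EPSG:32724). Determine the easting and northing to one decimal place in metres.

E 211286.4 m, N 7623275.2 m

Zone 24 central meridian λ₀ = 6×24 − 183 = -39°; Δλ = -2.7860°.
Transverse Mercator on WGS84 with k₀ = 0.9996 gives E = 211286.381 m, N = 7623275.234 m.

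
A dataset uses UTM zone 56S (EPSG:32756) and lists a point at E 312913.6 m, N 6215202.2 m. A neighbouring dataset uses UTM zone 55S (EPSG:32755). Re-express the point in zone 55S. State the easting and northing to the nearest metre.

UTM 56S → geographic: φ = -34.18740029°, λ = 150.96980000°.
UTM 55S (λ₀ = 147°) forward: E = 865904.089 m, N = 6209935.633 m.

E 865904 m, N 6209936 m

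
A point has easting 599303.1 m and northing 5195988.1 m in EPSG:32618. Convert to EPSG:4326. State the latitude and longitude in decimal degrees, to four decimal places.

lat 46.9100°, lon -73.6960°

Zone 18N: λ₀ = -75°, k₀ = 0.9996, false easting 500000 m.
Meridian distance M = (N − FN)/k₀ = 5198067.3 m.
Inverse transverse Mercator on WGS84 gives φ = 46.90999982°, λ = -73.69600054°.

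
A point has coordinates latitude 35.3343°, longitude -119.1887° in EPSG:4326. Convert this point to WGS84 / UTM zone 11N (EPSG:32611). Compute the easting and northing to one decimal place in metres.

E 301077.0 m, N 3912314.7 m

Zone 11 central meridian λ₀ = 6×11 − 183 = -117°; Δλ = -2.1887°.
Transverse Mercator on WGS84 with k₀ = 0.9996 gives E = 301077.038 m, N = 3912314.702 m.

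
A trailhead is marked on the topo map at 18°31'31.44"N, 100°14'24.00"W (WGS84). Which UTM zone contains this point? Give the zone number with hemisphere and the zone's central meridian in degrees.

Zone 14N, central meridian -99°

UTM zone = ⌊(λ + 180)/6⌋ + 1; -100.2400° ∈ [-102°, -96°) → zone 14.
Hemisphere: N (φ ≥ 0).
Central meridian λ₀ = 6×14 − 183 = -99°.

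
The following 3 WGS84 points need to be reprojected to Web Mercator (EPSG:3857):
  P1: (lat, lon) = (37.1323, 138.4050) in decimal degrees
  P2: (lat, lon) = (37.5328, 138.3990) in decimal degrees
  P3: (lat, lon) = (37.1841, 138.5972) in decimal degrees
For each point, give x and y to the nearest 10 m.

Web Mercator: x = R·λ, y = R·ln tan(π/4+φ/2), R = 6378137 m.
P1 (37.1323°, 138.4050°) → (15407174.123, 4457563.780) m.
P2 (37.5328°, 138.3990°) → (15406506.206, 4513634.741) m.
P3 (37.1841°, 138.5972°) → (15428569.729, 4464799.114) m.

P1: x 15407170 m, y 4457560 m; P2: x 15406510 m, y 4513630 m; P3: x 15428570 m, y 4464800 m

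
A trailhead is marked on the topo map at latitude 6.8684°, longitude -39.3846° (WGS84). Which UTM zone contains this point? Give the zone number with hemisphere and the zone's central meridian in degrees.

UTM zone = ⌊(λ + 180)/6⌋ + 1; -39.3846° ∈ [-42°, -36°) → zone 24.
Hemisphere: N (φ ≥ 0).
Central meridian λ₀ = 6×24 − 183 = -39°.

Zone 24N, central meridian -39°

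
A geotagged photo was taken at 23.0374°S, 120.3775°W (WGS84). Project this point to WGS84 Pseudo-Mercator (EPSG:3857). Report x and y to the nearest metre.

x -13400362 m, y -2636542 m

Web Mercator is spherical with R = a = 6378137 m.
x = R·λ = 6378137 × -2.100983720 = -13400362.003 m.
y = R·ln tan(π/4 + φ/2) = 6378137 × -0.413371830 = -2636542.162 m.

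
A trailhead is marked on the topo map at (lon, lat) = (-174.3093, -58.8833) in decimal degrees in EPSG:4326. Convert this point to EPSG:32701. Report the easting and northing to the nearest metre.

E 655083 m, N 3469824 m

Zone 1 central meridian λ₀ = 6×1 − 183 = -177°; Δλ = +2.6907°.
Transverse Mercator on WGS84 with k₀ = 0.9996 gives E = 655083.138 m, N = 3469824.069 m.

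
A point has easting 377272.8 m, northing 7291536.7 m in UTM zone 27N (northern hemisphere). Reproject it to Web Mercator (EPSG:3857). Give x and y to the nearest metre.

Unproject from UTM 27N (λ₀ = -21°) → φ = 65.72199992°, λ = -23.67559939°.
Web Mercator (R = 6378137 m): x = -2635555.668 m, y = 9801171.532 m.

x -2635556 m, y 9801172 m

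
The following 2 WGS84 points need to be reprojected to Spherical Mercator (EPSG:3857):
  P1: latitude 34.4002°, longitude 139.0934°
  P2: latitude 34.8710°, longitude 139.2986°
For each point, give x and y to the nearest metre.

P1: x 15483806 m, y 4082667 m; P2: x 15506649 m, y 4146364 m

Web Mercator: x = R·λ, y = R·ln tan(π/4+φ/2), R = 6378137 m.
P1 (34.4002°, 139.0934°) → (15483806.461, 4082666.533) m.
P2 (34.8710°, 139.2986°) → (15506649.220, 4146364.349) m.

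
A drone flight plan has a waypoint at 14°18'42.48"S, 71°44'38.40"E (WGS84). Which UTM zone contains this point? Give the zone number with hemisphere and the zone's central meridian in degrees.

Zone 42S, central meridian 69°

UTM zone = ⌊(λ + 180)/6⌋ + 1; 71.7440° ∈ [66°, 72°) → zone 42.
Hemisphere: S (φ < 0).
Central meridian λ₀ = 6×42 − 183 = 69°.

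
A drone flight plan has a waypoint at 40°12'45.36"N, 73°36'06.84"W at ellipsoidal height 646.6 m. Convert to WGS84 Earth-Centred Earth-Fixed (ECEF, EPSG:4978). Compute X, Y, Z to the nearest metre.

WGS84: a = 6378137 m, e² = 0.006694380; N(φ) = a/√(1−e²sin²φ) = 6387054.555 m.
X = (N+h)·cosφ·cosλ = 1377104.742 m; Y = (N+h)·cosφ·sinλ = -4679573.446 m; Z = (N(1−e²)+h)·sinφ = 4096458.390 m.

X 1377105 m, Y -4679573 m, Z 4096458 m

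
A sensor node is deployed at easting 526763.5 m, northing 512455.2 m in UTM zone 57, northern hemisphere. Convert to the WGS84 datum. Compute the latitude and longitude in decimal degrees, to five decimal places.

Zone 57N: λ₀ = 159°, k₀ = 0.9996, false easting 500000 m.
Meridian distance M = (N − FN)/k₀ = 512660.3 m.
Inverse transverse Mercator on WGS84 gives φ = 4.63620026°, λ = 159.24130038°.

lat 4.63620°, lon 159.24130°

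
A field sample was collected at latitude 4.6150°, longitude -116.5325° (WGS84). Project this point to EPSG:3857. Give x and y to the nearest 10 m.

Web Mercator is spherical with R = a = 6378137 m.
x = R·λ = 6378137 × -2.033875811 = -12972338.561 m.
y = R·ln tan(π/4 + φ/2) = 6378137 × 0.080634182 = 514295.860 m.

x -12972340 m, y 514300 m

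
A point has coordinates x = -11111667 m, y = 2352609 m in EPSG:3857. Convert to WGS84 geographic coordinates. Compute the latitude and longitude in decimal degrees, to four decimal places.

R = 6378137 m. λ = x/R = -99.81780298°.
φ = 2·arctan(exp(y/R)) − 90° = 2·arctan(1.44608) − 90° = 20.67030399°.

lat 20.6703°, lon -99.8178°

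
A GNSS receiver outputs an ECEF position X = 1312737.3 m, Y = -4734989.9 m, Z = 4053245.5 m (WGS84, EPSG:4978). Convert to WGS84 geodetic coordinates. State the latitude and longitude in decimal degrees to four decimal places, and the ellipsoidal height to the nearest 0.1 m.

lat 39.7084°, lon -74.5044°, h 179.9 m

λ = atan2(Y, X) = -74.50440041°; p = √(X²+Y²) = 4913594.3 m.
Bowring's method on WGS84 (a = 6378137 m, b = 6356752.314 m) gives φ = 39.70839978°, h = 179.890 m.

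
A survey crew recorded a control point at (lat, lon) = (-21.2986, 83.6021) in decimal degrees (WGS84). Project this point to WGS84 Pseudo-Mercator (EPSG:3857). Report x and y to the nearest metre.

x 9306543 m, y -2427519 m

Web Mercator is spherical with R = a = 6378137 m.
x = R·λ = 6378137 × 1.459131907 = 9306543.201 m.
y = R·ln tan(π/4 + φ/2) = 6378137 × -0.380600052 = -2427519.271 m.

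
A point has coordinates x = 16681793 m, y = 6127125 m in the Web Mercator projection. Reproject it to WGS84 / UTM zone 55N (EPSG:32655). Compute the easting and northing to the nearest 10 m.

Web Mercator inverse (R = 6378137 m) → φ = 48.12169813°, λ = 149.85509618°.
UTM 55N forward: E = 712466.476 m, N = 5333769.654 m.

E 712470 m, N 5333770 m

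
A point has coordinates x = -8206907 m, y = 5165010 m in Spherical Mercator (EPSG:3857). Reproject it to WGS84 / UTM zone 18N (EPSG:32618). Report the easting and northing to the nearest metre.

E 605640 m, N 4653551 m

Web Mercator inverse (R = 6378137 m) → φ = 42.02690143°, λ = -73.72389993°.
UTM 18N forward: E = 605639.970 m, N = 4653550.721 m.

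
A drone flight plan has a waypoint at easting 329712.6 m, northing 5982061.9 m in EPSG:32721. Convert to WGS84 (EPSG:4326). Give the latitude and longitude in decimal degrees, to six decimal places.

lat -36.291400°, lon -58.896300°

Zone 21S: λ₀ = -57°, k₀ = 0.9996, false easting 500000 m, false northing 10000000 m.
Meridian distance M = (N − FN)/k₀ = -4019545.9 m.
Inverse transverse Mercator on WGS84 gives φ = -36.29140045°, λ = -58.89629965°.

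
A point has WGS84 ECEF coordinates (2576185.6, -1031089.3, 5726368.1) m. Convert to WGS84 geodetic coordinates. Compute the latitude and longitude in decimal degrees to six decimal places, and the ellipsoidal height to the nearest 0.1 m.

lat 64.296900°, lon -21.813201°, h 2464.9 m

λ = atan2(Y, X) = -21.81320099°; p = √(X²+Y²) = 2774865.3 m.
Bowring's method on WGS84 (a = 6378137 m, b = 6356752.314 m) gives φ = 64.29690005°, h = 2464.851 m.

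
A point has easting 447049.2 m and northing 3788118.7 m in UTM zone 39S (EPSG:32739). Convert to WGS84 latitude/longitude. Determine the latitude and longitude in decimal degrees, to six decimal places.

lat -56.049200°, lon 50.149900°

Zone 39S: λ₀ = 51°, k₀ = 0.9996, false easting 500000 m, false northing 10000000 m.
Meridian distance M = (N − FN)/k₀ = -6214367.0 m.
Inverse transverse Mercator on WGS84 gives φ = -56.04920005°, λ = 50.14989959°.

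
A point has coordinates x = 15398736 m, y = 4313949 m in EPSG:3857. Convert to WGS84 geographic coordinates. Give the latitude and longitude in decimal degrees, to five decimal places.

lat 36.09680°, lon 138.32920°

R = 6378137 m. λ = x/R = 138.32919905°.
φ = 2·arctan(exp(y/R)) − 90° = 2·arctan(1.96672) − 90° = 36.09679934°.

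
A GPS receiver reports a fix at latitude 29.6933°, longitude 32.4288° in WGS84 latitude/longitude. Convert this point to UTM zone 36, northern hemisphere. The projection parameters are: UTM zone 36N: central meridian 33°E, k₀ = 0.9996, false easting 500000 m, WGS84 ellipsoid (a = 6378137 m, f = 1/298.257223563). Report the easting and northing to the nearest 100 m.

Zone 36 central meridian λ₀ = 6×36 − 183 = 33°; Δλ = -0.5712°.
Transverse Mercator on WGS84 with k₀ = 0.9996 gives E = 444739.999 m, N = 3284937.749 m.

E 444700 m, N 3284900 m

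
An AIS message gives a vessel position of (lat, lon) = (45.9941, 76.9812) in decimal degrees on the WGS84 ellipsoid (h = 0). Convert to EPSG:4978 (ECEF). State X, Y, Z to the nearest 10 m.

WGS84: a = 6378137 m, e² = 0.006694380; N(φ) = a/√(1−e²sin²φ) = 6389210.525 m.
X = (N+h)·cosφ·cosλ = 999929.982 m; Y = (N+h)·cosφ·sinλ = 4324698.007 m; Z = (N(1−e²)+h)·sinφ = 4564791.965 m.

X 999930 m, Y 4324700 m, Z 4564790 m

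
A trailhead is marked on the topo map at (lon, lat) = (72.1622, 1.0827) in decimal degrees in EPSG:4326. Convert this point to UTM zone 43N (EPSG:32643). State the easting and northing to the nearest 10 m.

Zone 43 central meridian λ₀ = 6×43 − 183 = 75°; Δλ = -2.8378°.
Transverse Mercator on WGS84 with k₀ = 0.9996 gives E = 184149.970 m, N = 119818.914 m.

E 184150 m, N 119820 m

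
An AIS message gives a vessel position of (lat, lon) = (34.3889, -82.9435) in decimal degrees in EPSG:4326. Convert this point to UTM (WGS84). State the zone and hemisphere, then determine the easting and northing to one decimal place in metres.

Zone 17N: E 321331.5 m, N 3806989.7 m

Longitude -82.9435° lies in the 6° band [-84°, -78°), giving zone 17; latitude is north of the equator, so 17N.
Zone 17 central meridian λ₀ = 6×17 − 183 = -81°; Δλ = -1.9435°.
Transverse Mercator on WGS84 with k₀ = 0.9996 gives E = 321331.530 m, N = 3806989.710 m.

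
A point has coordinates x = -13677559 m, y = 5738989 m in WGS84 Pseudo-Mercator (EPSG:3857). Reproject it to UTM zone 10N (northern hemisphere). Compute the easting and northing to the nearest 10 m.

E 510300 m, N 5065310 m

Web Mercator inverse (R = 6378137 m) → φ = 45.74130100°, λ = -122.86760299°.
UTM 10N forward: E = 510299.479 m, N = 5065313.435 m.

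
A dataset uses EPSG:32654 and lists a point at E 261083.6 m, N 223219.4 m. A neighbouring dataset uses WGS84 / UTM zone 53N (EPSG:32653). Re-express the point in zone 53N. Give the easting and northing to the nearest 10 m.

E 928700 m, N 223570 m

UTM 54N → geographic: φ = 2.01810027°, λ = 138.85210040°.
UTM 53N (λ₀ = 135°) forward: E = 928702.702 m, N = 223569.719 m.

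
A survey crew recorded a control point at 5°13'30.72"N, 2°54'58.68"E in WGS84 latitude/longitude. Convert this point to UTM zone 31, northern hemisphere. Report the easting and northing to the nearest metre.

Zone 31 central meridian λ₀ = 6×31 − 183 = 3°; Δλ = -0.0837°.
Transverse Mercator on WGS84 with k₀ = 0.9996 gives E = 490724.729 m, N = 577558.266 m.

E 490725 m, N 577558 m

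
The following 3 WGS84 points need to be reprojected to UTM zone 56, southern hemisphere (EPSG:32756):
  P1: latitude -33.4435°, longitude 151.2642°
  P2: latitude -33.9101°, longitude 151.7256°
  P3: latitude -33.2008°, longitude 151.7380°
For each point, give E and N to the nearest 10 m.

UTM zone 56S: λ₀ = 153°, k₀ = 0.9996.
P1 (-33.4435°, 151.2642°) → (338655.135, 6298197.675) m.
P2 (-33.9101°, 151.7256°) → (382184.390, 6247080.831) m.
P3 (-33.2008°, 151.7380°) → (382373.149, 6325742.577) m.

P1: E 338660 m, N 6298200 m; P2: E 382180 m, N 6247080 m; P3: E 382370 m, N 6325740 m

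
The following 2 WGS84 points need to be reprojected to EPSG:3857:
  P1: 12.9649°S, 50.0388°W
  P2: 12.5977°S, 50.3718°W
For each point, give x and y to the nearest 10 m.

P1: x -5570290 m, y -1455720 m; P2: x -5607360 m, y -1413810 m

Web Mercator: x = R·λ, y = R·ln tan(π/4+φ/2), R = 6378137 m.
P1 (-12.9649°, -50.0388°) → (-5570293.736, -1455722.463) m.
P2 (-12.5977°, -50.3718°) → (-5607363.126, -1413807.278) m.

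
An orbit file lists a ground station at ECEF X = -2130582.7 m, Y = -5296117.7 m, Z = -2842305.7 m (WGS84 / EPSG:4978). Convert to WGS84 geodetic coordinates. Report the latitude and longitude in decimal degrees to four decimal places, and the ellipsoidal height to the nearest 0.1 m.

λ = atan2(Y, X) = -111.91449980°; p = √(X²+Y²) = 5708611.5 m.
Bowring's method on WGS84 (a = 6378137 m, b = 6356752.314 m) gives φ = -26.62240053°, h = 3192.485 m.

lat -26.6224°, lon -111.9145°, h 3192.5 m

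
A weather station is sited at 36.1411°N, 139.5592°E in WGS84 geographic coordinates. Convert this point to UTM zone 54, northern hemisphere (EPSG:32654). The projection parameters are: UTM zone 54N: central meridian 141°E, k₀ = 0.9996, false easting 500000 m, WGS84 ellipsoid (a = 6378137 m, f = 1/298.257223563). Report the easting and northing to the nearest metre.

E 370372 m, N 4000560 m

Zone 54 central meridian λ₀ = 6×54 − 183 = 141°; Δλ = -1.4408°.
Transverse Mercator on WGS84 with k₀ = 0.9996 gives E = 370371.642 m, N = 4000560.062 m.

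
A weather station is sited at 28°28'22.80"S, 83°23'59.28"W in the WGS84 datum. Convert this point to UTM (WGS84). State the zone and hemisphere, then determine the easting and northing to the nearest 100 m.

Zone 17S: E 265000 m, N 6848100 m

Longitude -83.3998° lies in the 6° band [-84°, -78°), giving zone 17; latitude is south of the equator, so 17S.
Zone 17 central meridian λ₀ = 6×17 − 183 = -81°; Δλ = -2.3998°.
Transverse Mercator on WGS84 with k₀ = 0.9996 gives E = 265046.196 m, N = 6848052.505 m.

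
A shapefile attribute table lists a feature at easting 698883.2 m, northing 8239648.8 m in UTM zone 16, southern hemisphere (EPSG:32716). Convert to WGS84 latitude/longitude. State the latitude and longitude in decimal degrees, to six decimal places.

lat -15.914400°, lon -85.142200°

Zone 16S: λ₀ = -87°, k₀ = 0.9996, false easting 500000 m, false northing 10000000 m.
Meridian distance M = (N − FN)/k₀ = -1761055.6 m.
Inverse transverse Mercator on WGS84 gives φ = -15.91440030°, λ = -85.14219960°.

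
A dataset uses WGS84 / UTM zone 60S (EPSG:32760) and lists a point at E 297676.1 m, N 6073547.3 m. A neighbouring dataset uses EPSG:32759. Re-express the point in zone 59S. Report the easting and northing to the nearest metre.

E 842196 m, N 6069294 m

UTM 60S → geographic: φ = -35.46100043°, λ = 174.77039957°.
UTM 59S (λ₀ = 171°) forward: E = 842195.774 m, N = 6069294.215 m.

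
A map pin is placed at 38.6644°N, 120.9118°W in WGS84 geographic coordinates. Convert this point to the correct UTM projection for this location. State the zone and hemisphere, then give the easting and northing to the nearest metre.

Longitude -120.9118° lies in the 6° band [-126°, -120°), giving zone 10; latitude is north of the equator, so 10N.
Zone 10 central meridian λ₀ = 6×10 − 183 = -123°; Δλ = +2.0882°.
Transverse Mercator on WGS84 with k₀ = 0.9996 gives E = 681680.885 m, N = 4281604.703 m.

Zone 10N: E 681681 m, N 4281605 m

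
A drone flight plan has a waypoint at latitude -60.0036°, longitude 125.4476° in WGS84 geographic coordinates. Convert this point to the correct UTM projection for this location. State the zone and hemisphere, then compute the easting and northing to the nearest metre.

Zone 51S: E 636486 m, N 3345663 m

Longitude 125.4476° lies in the 6° band [120°, 126°), giving zone 51; latitude is south of the equator, so 51S.
Zone 51 central meridian λ₀ = 6×51 − 183 = 123°; Δλ = +2.4476°.
Transverse Mercator on WGS84 with k₀ = 0.9996 gives E = 636485.865 m, N = 3345662.538 m.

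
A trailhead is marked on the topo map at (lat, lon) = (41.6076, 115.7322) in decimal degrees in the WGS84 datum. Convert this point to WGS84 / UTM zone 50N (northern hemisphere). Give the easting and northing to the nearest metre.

E 394360 m, N 4606986 m

Zone 50 central meridian λ₀ = 6×50 − 183 = 117°; Δλ = -1.2678°.
Transverse Mercator on WGS84 with k₀ = 0.9996 gives E = 394360.198 m, N = 4606986.150 m.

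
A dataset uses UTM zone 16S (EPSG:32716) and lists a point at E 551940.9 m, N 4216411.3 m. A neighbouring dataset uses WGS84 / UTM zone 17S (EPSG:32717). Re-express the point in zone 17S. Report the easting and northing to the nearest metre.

E 142003 m, N 4203732 m

UTM 16S → geographic: φ = -52.20029969°, λ = -86.23999932°.
UTM 17S (λ₀ = -81°) forward: E = 142003.267 m, N = 4203732.480 m.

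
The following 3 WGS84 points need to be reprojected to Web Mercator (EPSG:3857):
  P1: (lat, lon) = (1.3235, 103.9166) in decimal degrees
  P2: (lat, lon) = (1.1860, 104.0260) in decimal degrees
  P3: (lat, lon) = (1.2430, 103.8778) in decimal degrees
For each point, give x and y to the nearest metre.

Web Mercator: x = R·λ, y = R·ln tan(π/4+φ/2), R = 6378137 m.
P1 (1.3235°, 103.9166°) → (11567942.997, 147344.450) m.
P2 (1.1860°, 104.0260°) → (11580121.349, 132034.345) m.
P3 (1.2430°, 103.8778°) → (11563623.801, 138380.982) m.

P1: x 11567943 m, y 147344 m; P2: x 11580121 m, y 132034 m; P3: x 11563624 m, y 138381 m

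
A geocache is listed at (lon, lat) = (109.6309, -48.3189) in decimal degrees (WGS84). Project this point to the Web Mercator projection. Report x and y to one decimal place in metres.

Web Mercator is spherical with R = a = 6378137 m.
x = R·λ = 6378137 × 1.913420167 = 12204055.963 m.
y = R·ln tan(π/4 + φ/2) = 6378137 × -0.965810763 = -6160073.363 m.

x 12204056.0 m, y -6160073.4 m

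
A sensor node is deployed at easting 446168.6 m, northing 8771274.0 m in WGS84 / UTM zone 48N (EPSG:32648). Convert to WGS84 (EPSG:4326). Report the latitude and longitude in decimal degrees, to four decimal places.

Zone 48N: λ₀ = 105°, k₀ = 0.9996, false easting 500000 m.
Meridian distance M = (N − FN)/k₀ = 8774783.9 m.
Inverse transverse Mercator on WGS84 gives φ = 79.00120002°, λ = 102.47179919°.

lat 79.0012°, lon 102.4718°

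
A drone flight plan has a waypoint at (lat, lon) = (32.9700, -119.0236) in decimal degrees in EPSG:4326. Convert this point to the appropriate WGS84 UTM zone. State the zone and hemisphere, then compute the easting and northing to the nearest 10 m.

Zone 11N: E 310880 m, N 3649780 m

Longitude -119.0236° lies in the 6° band [-120°, -114°), giving zone 11; latitude is north of the equator, so 11N.
Zone 11 central meridian λ₀ = 6×11 − 183 = -117°; Δλ = -2.0236°.
Transverse Mercator on WGS84 with k₀ = 0.9996 gives E = 310883.615 m, N = 3649779.047 m.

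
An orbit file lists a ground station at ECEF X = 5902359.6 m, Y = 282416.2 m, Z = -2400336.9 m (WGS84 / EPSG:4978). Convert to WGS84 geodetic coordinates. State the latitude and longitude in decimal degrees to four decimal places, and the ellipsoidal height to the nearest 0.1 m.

lat -22.2419°, lon 2.7394°, h 2931.7 m

λ = atan2(Y, X) = 2.73940013°; p = √(X²+Y²) = 5909112.3 m.
Bowring's method on WGS84 (a = 6378137 m, b = 6356752.314 m) gives φ = -22.24189978°, h = 2931.675 m.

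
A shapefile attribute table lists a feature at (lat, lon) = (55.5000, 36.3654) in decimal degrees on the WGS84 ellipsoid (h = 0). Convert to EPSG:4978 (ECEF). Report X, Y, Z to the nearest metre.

X 2915703 m, Y 2146925 m, Z 5233112 m

WGS84: a = 6378137 m, e² = 0.006694380; N(φ) = a/√(1−e²sin²φ) = 6392686.420 m.
X = (N+h)·cosφ·cosλ = 2915702.735 m; Y = (N+h)·cosφ·sinλ = 2146924.848 m; Z = (N(1−e²)+h)·sinφ = 5233111.755 m.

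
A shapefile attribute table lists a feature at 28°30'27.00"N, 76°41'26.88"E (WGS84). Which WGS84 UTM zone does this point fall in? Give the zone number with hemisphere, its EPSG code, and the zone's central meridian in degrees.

UTM zone = ⌊(λ + 180)/6⌋ + 1; 76.6908° ∈ [72°, 78°) → zone 43.
Hemisphere: N (φ ≥ 0).
Central meridian λ₀ = 6×43 − 183 = 75°.
EPSG code: 32643.

Zone 43N (EPSG:32643), central meridian 75°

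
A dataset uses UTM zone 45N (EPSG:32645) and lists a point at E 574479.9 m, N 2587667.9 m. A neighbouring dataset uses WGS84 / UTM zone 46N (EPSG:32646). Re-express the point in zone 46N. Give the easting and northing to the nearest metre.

UTM 45N → geographic: φ = 23.39710035°, λ = 87.72890027°.
UTM 46N (λ₀ = 93°) forward: E = -39121.408 m, N = 2597346.432 m.

E -39121 m, N 2597346 m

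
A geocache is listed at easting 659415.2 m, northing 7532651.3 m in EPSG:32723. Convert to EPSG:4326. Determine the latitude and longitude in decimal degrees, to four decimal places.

Zone 23S: λ₀ = -45°, k₀ = 0.9996, false easting 500000 m, false northing 10000000 m.
Meridian distance M = (N − FN)/k₀ = -2468336.0 m.
Inverse transverse Mercator on WGS84 gives φ = -22.30449988°, λ = -43.45239998°.

lat -22.3045°, lon -43.4524°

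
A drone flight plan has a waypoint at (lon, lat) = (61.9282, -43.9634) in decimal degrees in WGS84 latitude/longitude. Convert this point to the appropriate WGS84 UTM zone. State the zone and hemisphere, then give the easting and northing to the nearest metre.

Zone 41S: E 414016 m, N 5131634 m

Longitude 61.9282° lies in the 6° band [60°, 66°), giving zone 41; latitude is south of the equator, so 41S.
Zone 41 central meridian λ₀ = 6×41 − 183 = 63°; Δλ = -1.0718°.
Transverse Mercator on WGS84 with k₀ = 0.9996 gives E = 414016.392 m, N = 5131633.903 m.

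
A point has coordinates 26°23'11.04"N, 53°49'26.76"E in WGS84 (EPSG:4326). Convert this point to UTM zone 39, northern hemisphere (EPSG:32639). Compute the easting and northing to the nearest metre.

Zone 39 central meridian λ₀ = 6×39 − 183 = 51°; Δλ = +2.8241°.
Transverse Mercator on WGS84 with k₀ = 0.9996 gives E = 781767.834 m, N = 2921564.126 m.

E 781768 m, N 2921564 m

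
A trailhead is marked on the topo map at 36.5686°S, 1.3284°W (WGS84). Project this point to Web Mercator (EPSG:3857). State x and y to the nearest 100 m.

Web Mercator is spherical with R = a = 6378137 m.
x = R·λ = 6378137 × -0.023184954 = -147876.812 m.
y = R·ln tan(π/4 + φ/2) = 6378137 × -0.686586784 = -4379144.570 m.

x -147900 m, y -4379100 m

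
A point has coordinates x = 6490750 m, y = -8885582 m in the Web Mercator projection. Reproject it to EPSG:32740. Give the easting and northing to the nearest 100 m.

E 568200 m, N 3112700 m

Web Mercator inverse (R = 6378137 m) → φ = -62.11129908°, λ = 58.30739930°.
UTM 40S forward: E = 568224.763 m, N = 3112732.893 m.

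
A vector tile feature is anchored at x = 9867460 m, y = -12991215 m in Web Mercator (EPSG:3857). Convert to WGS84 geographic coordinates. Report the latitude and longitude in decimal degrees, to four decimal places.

R = 6378137 m. λ = x/R = 88.64090133°.
φ = 2·arctan(exp(y/R)) − 90° = 2·arctan(0.13044) − 90° = -75.13649972°.

lat -75.1365°, lon 88.6409°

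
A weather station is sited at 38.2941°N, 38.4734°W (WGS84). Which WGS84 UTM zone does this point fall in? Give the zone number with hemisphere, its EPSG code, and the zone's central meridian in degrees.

UTM zone = ⌊(λ + 180)/6⌋ + 1; -38.4734° ∈ [-42°, -36°) → zone 24.
Hemisphere: N (φ ≥ 0).
Central meridian λ₀ = 6×24 − 183 = -39°.
EPSG code: 32624.

Zone 24N (EPSG:32624), central meridian -39°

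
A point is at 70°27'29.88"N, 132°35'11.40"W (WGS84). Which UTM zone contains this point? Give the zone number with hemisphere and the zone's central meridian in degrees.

Zone 8N, central meridian -135°

UTM zone = ⌊(λ + 180)/6⌋ + 1; -132.5865° ∈ [-138°, -132°) → zone 8.
Hemisphere: N (φ ≥ 0).
Central meridian λ₀ = 6×8 − 183 = -135°.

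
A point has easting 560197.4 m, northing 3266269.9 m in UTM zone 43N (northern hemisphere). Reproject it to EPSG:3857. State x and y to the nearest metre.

Unproject from UTM 43N (λ₀ = 75°) → φ = 29.52460003°, λ = 75.62119984°.
Web Mercator (R = 6378137 m): x = 8418113.459 m, y = 3442586.815 m.

x 8418113 m, y 3442587 m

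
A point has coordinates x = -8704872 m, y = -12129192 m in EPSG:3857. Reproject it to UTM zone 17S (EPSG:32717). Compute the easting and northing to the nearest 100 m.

Web Mercator inverse (R = 6378137 m) → φ = -73.01500115°, λ = -78.19719564°.
UTM 17S forward: E = 591357.356 m, N = 1895709.229 m.

E 591400 m, N 1895700 m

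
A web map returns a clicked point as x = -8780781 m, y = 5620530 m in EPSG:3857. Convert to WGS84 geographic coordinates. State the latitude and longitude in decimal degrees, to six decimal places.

R = 6378137 m. λ = x/R = -78.87909779°.
φ = 2·arctan(exp(y/R)) − 90° = 2·arctan(2.41384) − 90° = 44.99370169°.

lat 44.993702°, lon -78.879098°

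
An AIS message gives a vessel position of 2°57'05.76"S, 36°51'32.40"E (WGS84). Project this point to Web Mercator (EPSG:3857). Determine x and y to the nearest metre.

Web Mercator is spherical with R = a = 6378137 m.
x = R·λ = 6378137 × 0.643310909 = 4103125.111 m.
y = R·ln tan(π/4 + φ/2) = 6378137 × -0.051537939 = -328716.033 m.

x 4103125 m, y -328716 m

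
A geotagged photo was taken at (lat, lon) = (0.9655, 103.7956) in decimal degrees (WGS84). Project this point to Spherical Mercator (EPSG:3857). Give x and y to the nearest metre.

x 11554473 m, y 107484 m

Web Mercator is spherical with R = a = 6378137 m.
x = R·λ = 6378137 × 1.811574969 = 11554473.339 m.
y = R·ln tan(π/4 + φ/2) = 6378137 × 0.016851951 = 107484.055 m.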